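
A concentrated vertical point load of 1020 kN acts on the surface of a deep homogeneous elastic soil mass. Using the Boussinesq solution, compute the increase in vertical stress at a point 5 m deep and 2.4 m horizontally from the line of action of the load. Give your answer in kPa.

Δσ_z ≈ 11.6 kPa

Boussinesq vertical stress below a point load on an elastic half-space:
Δσ_z = 3P/(2πz²) · [1 + (r/z)²]^(−5/2)
r/z = 2.4/5 = 0.48; [1+(r/z)²]^(−5/2) = 0.5955.
Δσ_z = 3×1020/(2π×5²) × 0.5955 = 19.481 × 0.5955 = 11.6 kPa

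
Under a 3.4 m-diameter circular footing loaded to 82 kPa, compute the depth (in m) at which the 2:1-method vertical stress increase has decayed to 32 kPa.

2:1 spreading — at depth z the loaded area has grown by z in each plan dimension:
qD²/(D+z)² = Δσ_z ⇒ z = D(√(q/Δσ_z) − 1) = 3.4×(√(82/32) − 1) = 2.043 m

z ≈ 2.04 m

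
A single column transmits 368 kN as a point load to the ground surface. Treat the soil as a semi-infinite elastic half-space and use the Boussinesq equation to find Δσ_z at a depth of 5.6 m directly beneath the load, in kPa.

Boussinesq vertical stress below a point load on an elastic half-space:
Δσ_z = 3P/(2πz²) · [1 + (r/z)²]^(−5/2)
r/z = 0/5.6 = 0; [1+(r/z)²]^(−5/2) = 1.
Δσ_z = 3×368/(2π×5.6²) × 1 = 5.6029 × 1 = 5.603 kPa

Δσ_z ≈ 5.6 kPa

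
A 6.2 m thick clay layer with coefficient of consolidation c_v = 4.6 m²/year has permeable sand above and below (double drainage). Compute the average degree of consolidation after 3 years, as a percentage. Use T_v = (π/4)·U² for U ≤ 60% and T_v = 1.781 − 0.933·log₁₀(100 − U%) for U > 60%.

U ≈ 97.7 %

Drainage path length: H_d = H/2 = 3.1 m (double drainage).
T_v = c_v·t/H_d² = 4.6×3/3.1² = 1.436.
T_v = 1.436 corresponds to the U > 60% branch:
U = 1 − 10^((1.781 − T_v)/0.933)/100 = 0.9766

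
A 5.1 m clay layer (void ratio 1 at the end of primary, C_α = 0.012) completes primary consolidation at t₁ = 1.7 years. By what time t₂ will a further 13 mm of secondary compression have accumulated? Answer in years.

t₂ ≈ 4.52 years

S_s = C_α·H/(1+e_p)·log₁₀(t₂/t₁) ⇒ log₁₀(t₂/t₁) = S_s·(1+e_p)/(C_α·H).
log₁₀(t₂/t₁) = 0.013 × (1+1) / (0.012×5.1) = 0.4248
t₂ = t₁ × 10^0.4248 = 1.7 × 2.66 = 4.522 years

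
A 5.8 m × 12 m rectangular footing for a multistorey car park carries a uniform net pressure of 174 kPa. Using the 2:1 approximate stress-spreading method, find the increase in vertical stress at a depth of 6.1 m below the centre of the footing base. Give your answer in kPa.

By the 2:1 method the load spreads at 1 horizontal : 2 vertical, so at depth z the loaded area has grown by z in each plan dimension:
Δσ = qBL/((B+z)(L+z)) = 174×5.8×12/((5.8+6.1)(12+6.1)) = 56.225 kPa

Δσ_z ≈ 56.2 kPa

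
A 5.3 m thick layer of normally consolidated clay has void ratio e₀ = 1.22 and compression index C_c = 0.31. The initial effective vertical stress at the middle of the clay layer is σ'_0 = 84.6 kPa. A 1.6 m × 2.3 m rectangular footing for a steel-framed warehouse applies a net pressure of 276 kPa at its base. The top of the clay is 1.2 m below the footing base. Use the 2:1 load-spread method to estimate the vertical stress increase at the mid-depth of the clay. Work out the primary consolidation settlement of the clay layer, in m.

S_c ≈ 0.0984 m

Mid-depth of clay below the footing base: z = 1.2 + 5.3/2 = 3.85 m.
Stress increase at mid-clay by the 2:1 spreading method:
Δσ = qBL/((B+z)(L+z)) = 276×1.6×2.3/((1.6+3.85)(2.3+3.85)) = 30.303 kPa
Final effective stress: σ'_f = σ'_0 + Δσ = 84.6 + 30.303 = 114.9 kPa.
Normally consolidated clay, so the full stress increment lies on the virgin compression line:
S_c = C_c·H/(1+e₀)·log₁₀(σ'_f/σ'_0) = 0.31×5.3/(1+1.22)×log₁₀(114.9/84.6)
    = 0.74009 × 0.13295 = 0.09839 m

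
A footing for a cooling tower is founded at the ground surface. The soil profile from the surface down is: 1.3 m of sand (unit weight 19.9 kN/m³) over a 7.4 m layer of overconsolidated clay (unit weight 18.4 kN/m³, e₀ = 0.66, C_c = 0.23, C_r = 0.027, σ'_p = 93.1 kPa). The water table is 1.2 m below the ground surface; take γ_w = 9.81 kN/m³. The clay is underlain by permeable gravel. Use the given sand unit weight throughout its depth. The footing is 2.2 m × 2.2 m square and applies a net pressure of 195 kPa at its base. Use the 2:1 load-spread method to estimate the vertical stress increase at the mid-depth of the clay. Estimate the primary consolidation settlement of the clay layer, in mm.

Mid-depth of clay below the ground surface: z = 1.3 + 7.4/2 = 5 m.
Total vertical stress at mid-clay: σ_v = 19.9×1.3 + 18.4×3.7 = 93.95 kPa.
Pore pressure: u = 9.81×(5 − 1.2) = 37.278 kPa.
Initial effective stress: σ'_0 = σ_v − u = 93.95 − 37.278 = 56.672 kPa.
Stress increase at mid-clay by the 2:1 spreading method:
Δσ = qBL/((B+z)(L+z)) = 195×2.2×2.2/((2.2+5)(2.2+5)) = 18.206 kPa
Final effective stress: σ'_f = 56.672 + 18.206 = 74.878 kPa.
σ'_f = 74.878 ≤ σ'_p = 93.1 kPa, so the clay remains overconsolidated and only the recompression index applies:
S_c = C_r·H/(1+e₀)·log₁₀(σ'_f/σ'_0) = 0.027×7.4/1.66×log₁₀(74.878/56.672)
    = 0.12036 × 0.12099 = 0.01456 m

S_c ≈ 14.6 mm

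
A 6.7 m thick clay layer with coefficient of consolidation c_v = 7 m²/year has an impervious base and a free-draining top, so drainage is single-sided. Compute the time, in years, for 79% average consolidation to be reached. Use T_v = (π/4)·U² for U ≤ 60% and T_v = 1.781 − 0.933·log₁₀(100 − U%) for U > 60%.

t ≈ 3.51 years

Drainage path length: H_d = H = 6.7 m (single drainage).
U > 60%: T_v = 1.781 − 0.933·log₁₀(100 − 79) = 0.54737.
t = T_v·H_d²/c_v = 0.54737×6.7²/7 = 3.51 years.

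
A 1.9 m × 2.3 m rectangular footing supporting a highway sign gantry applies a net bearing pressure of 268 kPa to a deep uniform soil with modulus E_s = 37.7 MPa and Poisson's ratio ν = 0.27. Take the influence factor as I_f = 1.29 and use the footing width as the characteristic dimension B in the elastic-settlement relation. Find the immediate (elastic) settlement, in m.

Immediate (elastic) settlement: S_e = q·B·(1−ν²)/E_s · I_f.
E_s = 37.7 MPa = 37700 kPa.
S_e = 268 × 1.9 × (1 − 0.27²) / 37700 × 1.29
    = 268 × 1.9 × 0.9271 / 37700 × 1.29
    = 0.01615 m

S_e ≈ 0.0162 m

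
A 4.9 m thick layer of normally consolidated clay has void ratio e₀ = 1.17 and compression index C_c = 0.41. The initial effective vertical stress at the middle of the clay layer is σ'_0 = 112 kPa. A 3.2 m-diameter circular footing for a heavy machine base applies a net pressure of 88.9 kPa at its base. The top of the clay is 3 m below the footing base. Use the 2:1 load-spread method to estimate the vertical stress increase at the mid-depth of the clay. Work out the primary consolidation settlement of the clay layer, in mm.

Mid-depth of clay below the footing base: z = 3 + 4.9/2 = 5.45 m.
Stress increase at mid-clay by the 2:1 spreading method:
Δσ ≈ qD²/(D+z)² = 88.9×3.2²/(3.2+5.45)² = 12.167 kPa
Final effective stress: σ'_f = σ'_0 + Δσ = 112 + 12.167 = 124.17 kPa.
Normally consolidated clay, so the full stress increment lies on the virgin compression line:
S_c = C_c·H/(1+e₀)·log₁₀(σ'_f/σ'_0) = 0.41×4.9/(1+1.17)×log₁₀(124.17/112)
    = 0.92581 × 0.044799 = 0.04148 m

S_c ≈ 41.5 mm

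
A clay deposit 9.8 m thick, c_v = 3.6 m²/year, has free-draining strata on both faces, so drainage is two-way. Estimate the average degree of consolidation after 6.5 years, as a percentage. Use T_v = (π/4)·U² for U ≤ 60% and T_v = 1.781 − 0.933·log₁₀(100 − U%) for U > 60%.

Drainage path length: H_d = H/2 = 4.9 m (double drainage).
T_v = c_v·t/H_d² = 3.6×6.5/4.9² = 0.97459.
T_v = 0.97459 corresponds to the U > 60% branch:
U = 1 − 10^((1.781 − T_v)/0.933)/100 = 0.9268

U ≈ 92.7 %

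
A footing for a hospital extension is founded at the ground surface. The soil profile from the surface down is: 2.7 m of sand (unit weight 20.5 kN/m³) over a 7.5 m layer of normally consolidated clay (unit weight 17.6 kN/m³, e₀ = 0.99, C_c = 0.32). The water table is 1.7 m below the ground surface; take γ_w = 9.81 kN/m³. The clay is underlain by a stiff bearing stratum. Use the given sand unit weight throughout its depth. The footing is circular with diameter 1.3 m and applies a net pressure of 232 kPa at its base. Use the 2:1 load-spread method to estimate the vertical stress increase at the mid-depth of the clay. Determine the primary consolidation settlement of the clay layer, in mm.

S_c ≈ 43.9 mm

Mid-depth of clay below the ground surface: z = 2.7 + 7.5/2 = 6.45 m.
Total vertical stress at mid-clay: σ_v = 20.5×2.7 + 17.6×3.75 = 121.35 kPa.
Pore pressure: u = 9.81×(6.45 − 1.7) = 46.598 kPa.
Initial effective stress: σ'_0 = σ_v − u = 121.35 − 46.598 = 74.752 kPa.
Stress increase at mid-clay by the 2:1 spreading method:
Δσ ≈ qD²/(D+z)² = 232×1.3²/(1.3+6.45)² = 6.5279 kPa
Final effective stress: σ'_f = σ'_0 + Δσ = 74.752 + 6.5279 = 81.28 kPa.
Normally consolidated clay, so the full stress increment lies on the virgin compression line:
S_c = C_c·H/(1+e₀)·log₁₀(σ'_f/σ'_0) = 0.32×7.5/(1+0.99)×log₁₀(81.28/74.752)
    = 1.206 × 0.036361 = 0.04385 m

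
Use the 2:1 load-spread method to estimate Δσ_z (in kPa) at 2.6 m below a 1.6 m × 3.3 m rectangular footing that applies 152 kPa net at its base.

By the 2:1 method the load spreads at 1 horizontal : 2 vertical, so at depth z the loaded area has grown by z in each plan dimension:
Δσ = qBL/((B+z)(L+z)) = 152×1.6×3.3/((1.6+2.6)(3.3+2.6)) = 32.387 kPa

Δσ_z ≈ 32.4 kPa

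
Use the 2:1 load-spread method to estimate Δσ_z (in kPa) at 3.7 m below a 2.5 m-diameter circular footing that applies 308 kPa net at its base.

Δσ_z ≈ 50.1 kPa

By the 2:1 method the load spreads at 1 horizontal : 2 vertical, so at depth z the loaded area has grown by z in each plan dimension:
Δσ ≈ qD²/(D+z)² = 308×2.5²/(2.5+3.7)² = 50.078 kPa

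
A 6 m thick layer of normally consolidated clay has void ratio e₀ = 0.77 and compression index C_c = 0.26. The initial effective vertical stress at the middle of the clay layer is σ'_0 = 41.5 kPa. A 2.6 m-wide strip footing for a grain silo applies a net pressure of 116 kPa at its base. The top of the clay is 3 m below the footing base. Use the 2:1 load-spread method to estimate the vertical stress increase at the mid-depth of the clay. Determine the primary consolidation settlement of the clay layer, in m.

S_c ≈ 0.234 m

Mid-depth of clay below the footing base: z = 3 + 6/2 = 6 m.
Stress increase at mid-clay by the 2:1 spreading method:
Δσ = qB/(B+z) = 116×2.6/(2.6+6) = 35.07 kPa
Final effective stress: σ'_f = σ'_0 + Δσ = 41.5 + 35.07 = 76.57 kPa.
Normally consolidated clay, so the full stress increment lies on the virgin compression line:
S_c = C_c·H/(1+e₀)·log₁₀(σ'_f/σ'_0) = 0.26×6/(1+0.77)×log₁₀(76.57/41.5)
    = 0.88136 × 0.26601 = 0.2345 m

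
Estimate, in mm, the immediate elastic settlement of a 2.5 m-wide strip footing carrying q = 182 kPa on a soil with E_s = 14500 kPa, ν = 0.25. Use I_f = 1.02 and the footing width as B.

S_e ≈ 30 mm

Immediate (elastic) settlement: S_e = q·B·(1−ν²)/E_s · I_f.
S_e = 182 × 2.5 × (1 − 0.25²) / 14500 × 1.02
    = 182 × 2.5 × 0.9375 / 14500 × 1.02
    = 0.03001 m = 30.01 mm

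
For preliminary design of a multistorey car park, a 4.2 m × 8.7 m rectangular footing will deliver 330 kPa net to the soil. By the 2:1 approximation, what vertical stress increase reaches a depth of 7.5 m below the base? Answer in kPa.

By the 2:1 method the load spreads at 1 horizontal : 2 vertical, so at depth z the loaded area has grown by z in each plan dimension:
Δσ = qBL/((B+z)(L+z)) = 330×4.2×8.7/((4.2+7.5)(8.7+7.5)) = 63.618 kPa

Δσ_z ≈ 63.6 kPa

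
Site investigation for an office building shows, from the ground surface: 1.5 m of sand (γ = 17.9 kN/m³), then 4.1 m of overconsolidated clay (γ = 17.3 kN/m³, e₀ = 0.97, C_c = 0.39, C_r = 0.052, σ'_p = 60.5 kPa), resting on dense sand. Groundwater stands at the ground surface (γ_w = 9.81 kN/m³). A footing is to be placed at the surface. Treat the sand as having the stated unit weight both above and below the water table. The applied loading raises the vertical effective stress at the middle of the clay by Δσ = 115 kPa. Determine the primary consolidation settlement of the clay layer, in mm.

Mid-depth of clay below the ground surface: z = 1.5 + 4.1/2 = 3.55 m.
Total vertical stress at mid-clay: σ_v = 17.9×1.5 + 17.3×2.05 = 62.315 kPa.
Pore pressure: u = 9.81×(3.55 − 0) = 34.825 kPa.
Initial effective stress: σ'_0 = σ_v − u = 62.315 − 34.825 = 27.49 kPa.
Final effective stress: σ'_f = 27.49 + 115 = 142.49 kPa.
σ'_f = 142.49 > σ'_p = 60.5 kPa, so the stress path crosses the preconsolidation pressure — recompression up to σ'_p, then virgin compression beyond:
S_c = H/(1+e₀)·[C_r·log₁₀(σ'_p/σ'_0) + C_c·log₁₀(σ'_f/σ'_p)]
    = 4.1/1.97 × [0.052×log₁₀(60.5/27.49) + 0.39×log₁₀(142.49/60.5)]
    = 2.0812 × [0.017814 + 0.14509] = 0.339 m

S_c ≈ 339 mm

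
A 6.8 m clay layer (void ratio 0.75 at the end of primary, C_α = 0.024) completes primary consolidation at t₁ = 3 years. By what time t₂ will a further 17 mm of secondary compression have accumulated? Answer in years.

S_s = C_α·H/(1+e_p)·log₁₀(t₂/t₁) ⇒ log₁₀(t₂/t₁) = S_s·(1+e_p)/(C_α·H).
log₁₀(t₂/t₁) = 0.017 × (1+0.75) / (0.024×6.8) = 0.1823
t₂ = t₁ × 10^0.1823 = 3 × 1.522 = 4.565 years

t₂ ≈ 4.56 years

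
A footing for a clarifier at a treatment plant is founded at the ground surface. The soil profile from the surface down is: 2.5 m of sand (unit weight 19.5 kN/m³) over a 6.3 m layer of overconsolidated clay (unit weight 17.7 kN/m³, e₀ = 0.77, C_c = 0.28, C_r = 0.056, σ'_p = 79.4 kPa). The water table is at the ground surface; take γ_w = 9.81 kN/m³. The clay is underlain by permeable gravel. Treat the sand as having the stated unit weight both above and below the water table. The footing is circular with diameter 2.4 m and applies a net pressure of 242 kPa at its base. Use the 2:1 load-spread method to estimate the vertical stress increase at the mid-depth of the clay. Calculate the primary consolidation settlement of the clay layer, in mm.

Mid-depth of clay below the ground surface: z = 2.5 + 6.3/2 = 5.65 m.
Total vertical stress at mid-clay: σ_v = 19.5×2.5 + 17.7×3.15 = 104.5 kPa.
Pore pressure: u = 9.81×(5.65 − 0) = 55.427 kPa.
Initial effective stress: σ'_0 = σ_v − u = 104.5 − 55.427 = 49.073 kPa.
Stress increase at mid-clay by the 2:1 spreading method:
Δσ ≈ qD²/(D+z)² = 242×2.4²/(2.4+5.65)² = 21.51 kPa
Final effective stress: σ'_f = 49.073 + 21.51 = 70.583 kPa.
σ'_f = 70.583 ≤ σ'_p = 79.4 kPa, so the clay remains overconsolidated and only the recompression index applies:
S_c = C_r·H/(1+e₀)·log₁₀(σ'_f/σ'_0) = 0.056×6.3/1.77×log₁₀(70.583/49.073)
    = 0.19932 × 0.15786 = 0.03146 m

S_c ≈ 31.5 mm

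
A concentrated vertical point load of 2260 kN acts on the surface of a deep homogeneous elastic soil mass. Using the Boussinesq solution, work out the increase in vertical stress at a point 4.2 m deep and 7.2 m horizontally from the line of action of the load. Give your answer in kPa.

Boussinesq vertical stress below a point load on an elastic half-space:
Δσ_z = 3P/(2πz²) · [1 + (r/z)²]^(−5/2)
r/z = 7.2/4.2 = 1.7143; [1+(r/z)²]^(−5/2) = 0.032479.
Δσ_z = 3×2260/(2π×4.2²) × 0.032479 = 61.172 × 0.032479 = 1.987 kPa

Δσ_z ≈ 1.99 kPa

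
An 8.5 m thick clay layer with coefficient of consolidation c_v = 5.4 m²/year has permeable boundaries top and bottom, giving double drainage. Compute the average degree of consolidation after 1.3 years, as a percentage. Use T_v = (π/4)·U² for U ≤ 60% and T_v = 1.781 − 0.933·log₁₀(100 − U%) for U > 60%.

Drainage path length: H_d = H/2 = 4.25 m (double drainage).
T_v = c_v·t/H_d² = 5.4×1.3/4.25² = 0.38865.
T_v = 0.38865 corresponds to the U > 60% branch:
U = 1 − 10^((1.781 − T_v)/0.933)/100 = 0.6893

U ≈ 68.9 %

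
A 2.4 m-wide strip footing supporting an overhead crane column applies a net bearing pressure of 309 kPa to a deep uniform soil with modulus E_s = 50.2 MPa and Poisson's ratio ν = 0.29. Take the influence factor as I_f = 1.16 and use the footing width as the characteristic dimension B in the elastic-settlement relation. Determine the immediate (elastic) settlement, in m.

S_e ≈ 0.0157 m

Immediate (elastic) settlement: S_e = q·B·(1−ν²)/E_s · I_f.
E_s = 50.2 MPa = 50200 kPa.
S_e = 309 × 2.4 × (1 − 0.29²) / 50200 × 1.16
    = 309 × 2.4 × 0.9159 / 50200 × 1.16
    = 0.0157 m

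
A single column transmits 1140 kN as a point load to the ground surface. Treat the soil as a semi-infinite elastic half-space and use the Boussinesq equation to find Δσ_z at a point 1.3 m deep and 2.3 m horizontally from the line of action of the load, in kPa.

Δσ_z ≈ 9.29 kPa

Boussinesq vertical stress below a point load on an elastic half-space:
Δσ_z = 3P/(2πz²) · [1 + (r/z)²]^(−5/2)
r/z = 2.3/1.3 = 1.7692; [1+(r/z)²]^(−5/2) = 0.028846.
Δσ_z = 3×1140/(2π×1.3²) × 0.028846 = 322.08 × 0.028846 = 9.291 kPa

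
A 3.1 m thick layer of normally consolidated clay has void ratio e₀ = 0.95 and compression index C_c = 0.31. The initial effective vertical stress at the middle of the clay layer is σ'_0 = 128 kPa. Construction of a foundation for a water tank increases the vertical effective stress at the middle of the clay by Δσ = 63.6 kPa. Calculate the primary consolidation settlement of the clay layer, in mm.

Final effective stress: σ'_f = σ'_0 + Δσ = 128 + 63.6 = 191.6 kPa.
Normally consolidated clay, so the full stress increment lies on the virgin compression line:
S_c = C_c·H/(1+e₀)·log₁₀(σ'_f/σ'_0) = 0.31×3.1/(1+0.95)×log₁₀(191.6/128)
    = 0.49282 × 0.17519 = 0.08634 m

S_c ≈ 86.3 mm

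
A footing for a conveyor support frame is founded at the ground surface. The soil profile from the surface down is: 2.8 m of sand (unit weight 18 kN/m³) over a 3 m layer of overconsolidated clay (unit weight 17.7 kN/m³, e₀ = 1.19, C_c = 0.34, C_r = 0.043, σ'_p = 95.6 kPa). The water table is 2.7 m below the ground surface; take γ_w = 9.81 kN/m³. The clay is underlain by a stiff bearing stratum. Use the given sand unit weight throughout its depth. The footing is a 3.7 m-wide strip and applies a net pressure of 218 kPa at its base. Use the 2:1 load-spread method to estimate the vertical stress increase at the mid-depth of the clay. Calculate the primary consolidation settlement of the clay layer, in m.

S_c ≈ 0.118 m

Mid-depth of clay below the ground surface: z = 2.8 + 3/2 = 4.3 m.
Total vertical stress at mid-clay: σ_v = 18×2.8 + 17.7×1.5 = 76.95 kPa.
Pore pressure: u = 9.81×(4.3 − 2.7) = 15.696 kPa.
Initial effective stress: σ'_0 = σ_v − u = 76.95 − 15.696 = 61.254 kPa.
Stress increase at mid-clay by the 2:1 spreading method:
Δσ = qB/(B+z) = 218×3.7/(3.7+4.3) = 100.83 kPa
Final effective stress: σ'_f = 61.254 + 100.83 = 162.08 kPa.
σ'_f = 162.08 > σ'_p = 95.6 kPa, so the stress path crosses the preconsolidation pressure — recompression up to σ'_p, then virgin compression beyond:
S_c = H/(1+e₀)·[C_r·log₁₀(σ'_p/σ'_0) + C_c·log₁₀(σ'_f/σ'_p)]
    = 3/2.19 × [0.043×log₁₀(95.6/61.254) + 0.34×log₁₀(162.08/95.6)]
    = 1.3699 × [0.0083129 + 0.077952] = 0.1182 m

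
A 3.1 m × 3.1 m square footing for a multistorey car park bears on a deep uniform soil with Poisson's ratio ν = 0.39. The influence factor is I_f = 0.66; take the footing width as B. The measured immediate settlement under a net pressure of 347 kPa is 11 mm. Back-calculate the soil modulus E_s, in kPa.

S_e = q·B·(1−ν²)/E_s · I_f  ⇒  E_s = q·B·(1−ν²)·I_f / S_e.
E_s = 347 × 3.1 × 0.8479 × 0.66 / 0.011 = 54730 kPa

E_s ≈ 54700 kPa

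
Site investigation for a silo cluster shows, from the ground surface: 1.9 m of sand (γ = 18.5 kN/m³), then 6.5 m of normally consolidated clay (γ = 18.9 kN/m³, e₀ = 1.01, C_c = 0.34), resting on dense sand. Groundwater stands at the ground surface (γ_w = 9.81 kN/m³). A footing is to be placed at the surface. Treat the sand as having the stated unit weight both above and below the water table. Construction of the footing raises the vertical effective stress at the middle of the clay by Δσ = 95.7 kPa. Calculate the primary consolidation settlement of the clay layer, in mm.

Mid-depth of clay below the ground surface: z = 1.9 + 6.5/2 = 5.15 m.
Total vertical stress at mid-clay: σ_v = 18.5×1.9 + 18.9×3.25 = 96.575 kPa.
Pore pressure: u = 9.81×(5.15 − 0) = 50.522 kPa.
Initial effective stress: σ'_0 = σ_v − u = 96.575 − 50.522 = 46.053 kPa.
Final effective stress: σ'_f = σ'_0 + Δσ = 46.053 + 95.7 = 141.75 kPa.
Normally consolidated clay, so the full stress increment lies on the virgin compression line:
S_c = C_c·H/(1+e₀)·log₁₀(σ'_f/σ'_0) = 0.34×6.5/(1+1.01)×log₁₀(141.75/46.053)
    = 1.0995 × 0.48827 = 0.5369 m

S_c ≈ 537 mm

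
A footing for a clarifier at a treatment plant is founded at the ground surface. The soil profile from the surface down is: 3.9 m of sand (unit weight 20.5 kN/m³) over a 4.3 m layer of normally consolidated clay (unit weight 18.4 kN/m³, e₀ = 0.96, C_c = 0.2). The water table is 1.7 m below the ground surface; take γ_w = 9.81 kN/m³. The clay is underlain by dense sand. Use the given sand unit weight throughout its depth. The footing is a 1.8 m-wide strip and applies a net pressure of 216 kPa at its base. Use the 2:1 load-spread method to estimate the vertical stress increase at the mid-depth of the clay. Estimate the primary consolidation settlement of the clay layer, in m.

Mid-depth of clay below the ground surface: z = 3.9 + 4.3/2 = 6.05 m.
Total vertical stress at mid-clay: σ_v = 20.5×3.9 + 18.4×2.15 = 119.51 kPa.
Pore pressure: u = 9.81×(6.05 − 1.7) = 42.673 kPa.
Initial effective stress: σ'_0 = σ_v − u = 119.51 − 42.673 = 76.837 kPa.
Stress increase at mid-clay by the 2:1 spreading method:
Δσ = qB/(B+z) = 216×1.8/(1.8+6.05) = 49.529 kPa
Final effective stress: σ'_f = σ'_0 + Δσ = 76.837 + 49.529 = 126.37 kPa.
Normally consolidated clay, so the full stress increment lies on the virgin compression line:
S_c = C_c·H/(1+e₀)·log₁₀(σ'_f/σ'_0) = 0.2×4.3/(1+0.96)×log₁₀(126.37/76.837)
    = 0.43878 × 0.21607 = 0.09481 m

S_c ≈ 0.0948 m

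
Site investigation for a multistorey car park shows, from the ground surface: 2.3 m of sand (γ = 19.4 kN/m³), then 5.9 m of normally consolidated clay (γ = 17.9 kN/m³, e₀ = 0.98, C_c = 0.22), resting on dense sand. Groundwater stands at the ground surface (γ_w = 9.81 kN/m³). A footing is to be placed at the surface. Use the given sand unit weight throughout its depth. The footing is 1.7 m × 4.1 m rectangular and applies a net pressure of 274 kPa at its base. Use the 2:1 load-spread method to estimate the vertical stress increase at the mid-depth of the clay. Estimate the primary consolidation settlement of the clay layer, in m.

Mid-depth of clay below the ground surface: z = 2.3 + 5.9/2 = 5.25 m.
Total vertical stress at mid-clay: σ_v = 19.4×2.3 + 17.9×2.95 = 97.425 kPa.
Pore pressure: u = 9.81×(5.25 − 0) = 51.503 kPa.
Initial effective stress: σ'_0 = σ_v − u = 97.425 − 51.503 = 45.922 kPa.
Stress increase at mid-clay by the 2:1 spreading method:
Δσ = qBL/((B+z)(L+z)) = 274×1.7×4.1/((1.7+5.25)(4.1+5.25)) = 29.389 kPa
Final effective stress: σ'_f = σ'_0 + Δσ = 45.922 + 29.389 = 75.311 kPa.
Normally consolidated clay, so the full stress increment lies on the virgin compression line:
S_c = C_c·H/(1+e₀)·log₁₀(σ'_f/σ'_0) = 0.22×5.9/(1+0.98)×log₁₀(75.311/45.922)
    = 0.65556 × 0.21484 = 0.1408 m

S_c ≈ 0.141 m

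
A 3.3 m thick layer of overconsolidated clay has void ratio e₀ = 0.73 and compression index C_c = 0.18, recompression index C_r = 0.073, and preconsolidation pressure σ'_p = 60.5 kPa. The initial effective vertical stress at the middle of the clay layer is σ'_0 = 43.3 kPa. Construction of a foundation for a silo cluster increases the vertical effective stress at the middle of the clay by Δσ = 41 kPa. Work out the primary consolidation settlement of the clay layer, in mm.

S_c ≈ 69.7 mm

Final effective stress: σ'_f = 43.3 + 41 = 84.3 kPa.
σ'_f = 84.3 > σ'_p = 60.5 kPa, so the stress path crosses the preconsolidation pressure — recompression up to σ'_p, then virgin compression beyond:
S_c = H/(1+e₀)·[C_r·log₁₀(σ'_p/σ'_0) + C_c·log₁₀(σ'_f/σ'_p)]
    = 3.3/1.73 × [0.073×log₁₀(60.5/43.3) + 0.18×log₁₀(84.3/60.5)]
    = 1.9075 × [0.010605 + 0.025933] = 0.0697 m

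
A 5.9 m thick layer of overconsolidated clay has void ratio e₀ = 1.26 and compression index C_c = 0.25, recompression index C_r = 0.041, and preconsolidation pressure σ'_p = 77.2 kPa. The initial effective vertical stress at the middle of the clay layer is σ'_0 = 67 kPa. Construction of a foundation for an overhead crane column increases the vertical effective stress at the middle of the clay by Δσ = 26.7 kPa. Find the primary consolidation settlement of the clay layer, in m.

Final effective stress: σ'_f = 67 + 26.7 = 93.7 kPa.
σ'_f = 93.7 > σ'_p = 77.2 kPa, so the stress path crosses the preconsolidation pressure — recompression up to σ'_p, then virgin compression beyond:
S_c = H/(1+e₀)·[C_r·log₁₀(σ'_p/σ'_0) + C_c·log₁₀(σ'_f/σ'_p)]
    = 5.9/2.26 × [0.041×log₁₀(77.2/67) + 0.25×log₁₀(93.7/77.2)]
    = 2.6106 × [0.0025232 + 0.021031] = 0.06149 m

S_c ≈ 0.0615 m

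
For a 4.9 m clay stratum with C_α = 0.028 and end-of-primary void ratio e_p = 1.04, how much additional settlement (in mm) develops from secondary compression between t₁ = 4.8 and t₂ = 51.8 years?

S_s ≈ 69.5 mm

Secondary compression: S_s = C_α·H/(1+e_p)·log₁₀(t₂/t₁)
S_s = 0.028×4.9/(1+1.04)×log₁₀(51.8/4.8)
    = 0.06725 × 1.033 = 0.06948 m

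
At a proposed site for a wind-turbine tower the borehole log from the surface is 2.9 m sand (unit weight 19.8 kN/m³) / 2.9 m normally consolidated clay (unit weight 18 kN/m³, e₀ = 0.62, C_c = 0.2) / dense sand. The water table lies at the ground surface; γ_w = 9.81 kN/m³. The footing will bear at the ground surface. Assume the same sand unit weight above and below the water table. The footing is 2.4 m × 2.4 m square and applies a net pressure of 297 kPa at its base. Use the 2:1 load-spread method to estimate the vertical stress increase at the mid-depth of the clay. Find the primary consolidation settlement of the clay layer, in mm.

Mid-depth of clay below the ground surface: z = 2.9 + 2.9/2 = 4.35 m.
Total vertical stress at mid-clay: σ_v = 19.8×2.9 + 18×1.45 = 83.52 kPa.
Pore pressure: u = 9.81×(4.35 − 0) = 42.673 kPa.
Initial effective stress: σ'_0 = σ_v − u = 83.52 − 42.673 = 40.847 kPa.
Stress increase at mid-clay by the 2:1 spreading method:
Δσ = qBL/((B+z)(L+z)) = 297×2.4×2.4/((2.4+4.35)(2.4+4.35)) = 37.547 kPa
Final effective stress: σ'_f = σ'_0 + Δσ = 40.847 + 37.547 = 78.394 kPa.
Normally consolidated clay, so the full stress increment lies on the virgin compression line:
S_c = C_c·H/(1+e₀)·log₁₀(σ'_f/σ'_0) = 0.2×2.9/(1+0.62)×log₁₀(78.394/40.847)
    = 0.35802 × 0.28312 = 0.1014 m

S_c ≈ 101 mm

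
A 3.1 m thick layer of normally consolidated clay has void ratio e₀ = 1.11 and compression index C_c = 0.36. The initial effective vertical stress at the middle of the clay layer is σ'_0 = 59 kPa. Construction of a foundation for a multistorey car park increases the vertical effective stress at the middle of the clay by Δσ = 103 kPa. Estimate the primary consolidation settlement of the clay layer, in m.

S_c ≈ 0.232 m

Final effective stress: σ'_f = σ'_0 + Δσ = 59 + 103 = 162 kPa.
Normally consolidated clay, so the full stress increment lies on the virgin compression line:
S_c = C_c·H/(1+e₀)·log₁₀(σ'_f/σ'_0) = 0.36×3.1/(1+1.11)×log₁₀(162/59)
    = 0.52891 × 0.43866 = 0.232 m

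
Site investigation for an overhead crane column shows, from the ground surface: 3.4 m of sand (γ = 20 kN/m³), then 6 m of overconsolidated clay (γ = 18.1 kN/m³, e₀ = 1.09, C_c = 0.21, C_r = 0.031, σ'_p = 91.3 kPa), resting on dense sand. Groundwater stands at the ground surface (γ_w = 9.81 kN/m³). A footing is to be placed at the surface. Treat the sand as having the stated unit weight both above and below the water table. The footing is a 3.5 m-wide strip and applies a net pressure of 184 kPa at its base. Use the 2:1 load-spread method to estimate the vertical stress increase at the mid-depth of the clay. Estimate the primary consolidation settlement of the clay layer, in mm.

S_c ≈ 97.9 mm

Mid-depth of clay below the ground surface: z = 3.4 + 6/2 = 6.4 m.
Total vertical stress at mid-clay: σ_v = 20×3.4 + 18.1×3 = 122.3 kPa.
Pore pressure: u = 9.81×(6.4 − 0) = 62.784 kPa.
Initial effective stress: σ'_0 = σ_v − u = 122.3 − 62.784 = 59.516 kPa.
Stress increase at mid-clay by the 2:1 spreading method:
Δσ = qB/(B+z) = 184×3.5/(3.5+6.4) = 65.051 kPa
Final effective stress: σ'_f = 59.516 + 65.051 = 124.57 kPa.
σ'_f = 124.57 > σ'_p = 91.3 kPa, so the stress path crosses the preconsolidation pressure — recompression up to σ'_p, then virgin compression beyond:
S_c = H/(1+e₀)·[C_r·log₁₀(σ'_p/σ'_0) + C_c·log₁₀(σ'_f/σ'_p)]
    = 6/2.09 × [0.031×log₁₀(91.3/59.516) + 0.21×log₁₀(124.57/91.3)]
    = 2.8708 × [0.0057609 + 0.028338] = 0.09789 m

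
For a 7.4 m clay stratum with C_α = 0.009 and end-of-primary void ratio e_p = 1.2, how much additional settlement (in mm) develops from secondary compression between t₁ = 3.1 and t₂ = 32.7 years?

Secondary compression: S_s = C_α·H/(1+e_p)·log₁₀(t₂/t₁)
S_s = 0.009×7.4/(1+1.2)×log₁₀(32.7/3.1)
    = 0.03027 × 1.023 = 0.03097 m

S_s ≈ 31 mm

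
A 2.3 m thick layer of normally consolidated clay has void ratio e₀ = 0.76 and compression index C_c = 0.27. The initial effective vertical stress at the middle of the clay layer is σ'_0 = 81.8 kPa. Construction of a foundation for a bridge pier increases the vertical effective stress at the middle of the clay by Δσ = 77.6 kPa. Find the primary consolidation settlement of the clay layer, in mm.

S_c ≈ 102 mm

Final effective stress: σ'_f = σ'_0 + Δσ = 81.8 + 77.6 = 159.4 kPa.
Normally consolidated clay, so the full stress increment lies on the virgin compression line:
S_c = C_c·H/(1+e₀)·log₁₀(σ'_f/σ'_0) = 0.27×2.3/(1+0.76)×log₁₀(159.4/81.8)
    = 0.35284 × 0.28974 = 0.1022 m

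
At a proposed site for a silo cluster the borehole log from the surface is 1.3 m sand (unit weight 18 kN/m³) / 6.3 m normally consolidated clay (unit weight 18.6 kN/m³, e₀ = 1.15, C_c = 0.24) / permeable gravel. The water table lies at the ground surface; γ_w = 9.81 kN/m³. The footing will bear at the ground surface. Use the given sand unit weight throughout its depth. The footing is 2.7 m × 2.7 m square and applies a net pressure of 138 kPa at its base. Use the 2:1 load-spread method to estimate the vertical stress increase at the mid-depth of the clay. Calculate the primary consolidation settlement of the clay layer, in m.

S_c ≈ 0.127 m

Mid-depth of clay below the ground surface: z = 1.3 + 6.3/2 = 4.45 m.
Total vertical stress at mid-clay: σ_v = 18×1.3 + 18.6×3.15 = 81.99 kPa.
Pore pressure: u = 9.81×(4.45 − 0) = 43.655 kPa.
Initial effective stress: σ'_0 = σ_v − u = 81.99 − 43.655 = 38.335 kPa.
Stress increase at mid-clay by the 2:1 spreading method:
Δσ = qBL/((B+z)(L+z)) = 138×2.7×2.7/((2.7+4.45)(2.7+4.45)) = 19.679 kPa
Final effective stress: σ'_f = σ'_0 + Δσ = 38.335 + 19.679 = 58.014 kPa.
Normally consolidated clay, so the full stress increment lies on the virgin compression line:
S_c = C_c·H/(1+e₀)·log₁₀(σ'_f/σ'_0) = 0.24×6.3/(1+1.15)×log₁₀(58.014/38.335)
    = 0.70326 × 0.17994 = 0.1265 m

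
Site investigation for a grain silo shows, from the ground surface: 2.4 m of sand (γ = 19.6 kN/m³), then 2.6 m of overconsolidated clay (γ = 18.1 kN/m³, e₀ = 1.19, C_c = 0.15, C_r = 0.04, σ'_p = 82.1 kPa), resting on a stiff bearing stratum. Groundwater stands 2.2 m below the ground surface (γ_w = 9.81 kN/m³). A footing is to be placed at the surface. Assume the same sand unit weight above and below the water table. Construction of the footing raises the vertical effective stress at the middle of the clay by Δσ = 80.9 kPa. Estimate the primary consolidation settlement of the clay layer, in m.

S_c ≈ 0.0474 m

Mid-depth of clay below the ground surface: z = 2.4 + 2.6/2 = 3.7 m.
Total vertical stress at mid-clay: σ_v = 19.6×2.4 + 18.1×1.3 = 70.57 kPa.
Pore pressure: u = 9.81×(3.7 − 2.2) = 14.715 kPa.
Initial effective stress: σ'_0 = σ_v − u = 70.57 − 14.715 = 55.855 kPa.
Final effective stress: σ'_f = 55.855 + 80.9 = 136.75 kPa.
σ'_f = 136.75 > σ'_p = 82.1 kPa, so the stress path crosses the preconsolidation pressure — recompression up to σ'_p, then virgin compression beyond:
S_c = H/(1+e₀)·[C_r·log₁₀(σ'_p/σ'_0) + C_c·log₁₀(σ'_f/σ'_p)]
    = 2.6/2.19 × [0.04×log₁₀(82.1/55.855) + 0.15×log₁₀(136.75/82.1)]
    = 1.1872 × [0.0066912 + 0.033238] = 0.0474 m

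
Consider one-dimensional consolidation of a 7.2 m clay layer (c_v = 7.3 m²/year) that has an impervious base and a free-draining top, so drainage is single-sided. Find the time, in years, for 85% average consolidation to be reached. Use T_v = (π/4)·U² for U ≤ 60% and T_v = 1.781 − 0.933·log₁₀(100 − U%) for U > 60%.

Drainage path length: H_d = H = 7.2 m (single drainage).
U > 60%: T_v = 1.781 − 0.933·log₁₀(100 − 85) = 0.68371.
t = T_v·H_d²/c_v = 0.68371×7.2²/7.3 = 4.855 years.

t ≈ 4.86 years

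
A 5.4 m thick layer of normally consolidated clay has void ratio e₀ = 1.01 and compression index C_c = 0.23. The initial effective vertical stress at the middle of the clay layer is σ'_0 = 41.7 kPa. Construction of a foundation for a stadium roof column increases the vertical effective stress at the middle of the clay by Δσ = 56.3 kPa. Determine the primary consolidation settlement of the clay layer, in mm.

S_c ≈ 229 mm

Final effective stress: σ'_f = σ'_0 + Δσ = 41.7 + 56.3 = 98 kPa.
Normally consolidated clay, so the full stress increment lies on the virgin compression line:
S_c = C_c·H/(1+e₀)·log₁₀(σ'_f/σ'_0) = 0.23×5.4/(1+1.01)×log₁₀(98/41.7)
    = 0.61791 × 0.37109 = 0.2293 m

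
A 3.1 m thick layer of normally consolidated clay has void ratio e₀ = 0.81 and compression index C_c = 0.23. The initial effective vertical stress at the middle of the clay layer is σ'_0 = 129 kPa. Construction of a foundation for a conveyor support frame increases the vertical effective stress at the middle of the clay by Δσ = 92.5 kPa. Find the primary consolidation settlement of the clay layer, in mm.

Final effective stress: σ'_f = σ'_0 + Δσ = 129 + 92.5 = 221.5 kPa.
Normally consolidated clay, so the full stress increment lies on the virgin compression line:
S_c = C_c·H/(1+e₀)·log₁₀(σ'_f/σ'_0) = 0.23×3.1/(1+0.81)×log₁₀(221.5/129)
    = 0.39392 × 0.23478 = 0.09248 m

S_c ≈ 92.5 mm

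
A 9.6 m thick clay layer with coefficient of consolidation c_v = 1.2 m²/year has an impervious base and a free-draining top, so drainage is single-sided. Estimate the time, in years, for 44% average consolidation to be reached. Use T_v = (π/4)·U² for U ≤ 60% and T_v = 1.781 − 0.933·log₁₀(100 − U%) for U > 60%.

Drainage path length: H_d = H = 9.6 m (single drainage).
U ≤ 60%: T_v = (π/4)·U² = (π/4)×0.44² = 0.15205.
t = T_v·H_d²/c_v = 0.15205×9.6²/1.2 = 11.68 years.

t ≈ 11.7 years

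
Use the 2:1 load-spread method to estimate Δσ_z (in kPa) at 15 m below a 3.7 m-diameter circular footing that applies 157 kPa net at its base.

Δσ_z ≈ 6.15 kPa

By the 2:1 method the load spreads at 1 horizontal : 2 vertical, so at depth z the loaded area has grown by z in each plan dimension:
Δσ ≈ qD²/(D+z)² = 157×3.7²/(3.7+15)² = 6.1464 kPa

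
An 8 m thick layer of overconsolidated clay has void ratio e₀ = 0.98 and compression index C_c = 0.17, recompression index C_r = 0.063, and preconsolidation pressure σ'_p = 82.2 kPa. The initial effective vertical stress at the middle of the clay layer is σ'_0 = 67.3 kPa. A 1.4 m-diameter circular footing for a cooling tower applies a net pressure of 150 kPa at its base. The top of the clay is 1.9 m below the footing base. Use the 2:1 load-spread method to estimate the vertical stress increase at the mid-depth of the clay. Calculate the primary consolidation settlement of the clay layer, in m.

S_c ≈ 0.00871 m

Mid-depth of clay below the footing base: z = 1.9 + 8/2 = 5.9 m.
Stress increase at mid-clay by the 2:1 spreading method:
Δσ ≈ qD²/(D+z)² = 150×1.4²/(1.4+5.9)² = 5.517 kPa
Final effective stress: σ'_f = 67.3 + 5.517 = 72.817 kPa.
σ'_f = 72.817 ≤ σ'_p = 82.2 kPa, so the clay remains overconsolidated and only the recompression index applies:
S_c = C_r·H/(1+e₀)·log₁₀(σ'_f/σ'_0) = 0.063×8/1.98×log₁₀(72.817/67.3)
    = 0.25455 × 0.034218 = 0.00871 m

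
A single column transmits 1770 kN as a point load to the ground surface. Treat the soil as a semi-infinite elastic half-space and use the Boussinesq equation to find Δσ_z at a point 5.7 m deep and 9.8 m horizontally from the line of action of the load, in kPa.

Boussinesq vertical stress below a point load on an elastic half-space:
Δσ_z = 3P/(2πz²) · [1 + (r/z)²]^(−5/2)
r/z = 9.8/5.7 = 1.7193; [1+(r/z)²]^(−5/2) = 0.032126.
Δσ_z = 3×1770/(2π×5.7²) × 0.032126 = 26.011 × 0.032126 = 0.8356 kPa

Δσ_z ≈ 0.836 kPa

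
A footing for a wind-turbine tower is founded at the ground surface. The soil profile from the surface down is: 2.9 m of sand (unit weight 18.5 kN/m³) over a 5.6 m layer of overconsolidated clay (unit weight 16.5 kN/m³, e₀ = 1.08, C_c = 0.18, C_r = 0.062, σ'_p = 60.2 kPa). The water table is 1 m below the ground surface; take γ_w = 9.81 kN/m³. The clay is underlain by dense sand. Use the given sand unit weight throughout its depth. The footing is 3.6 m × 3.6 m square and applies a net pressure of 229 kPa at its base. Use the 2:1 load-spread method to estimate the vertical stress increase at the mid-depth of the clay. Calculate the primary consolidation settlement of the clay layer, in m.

S_c ≈ 0.0883 m

Mid-depth of clay below the ground surface: z = 2.9 + 5.6/2 = 5.7 m.
Total vertical stress at mid-clay: σ_v = 18.5×2.9 + 16.5×2.8 = 99.85 kPa.
Pore pressure: u = 9.81×(5.7 − 1) = 46.107 kPa.
Initial effective stress: σ'_0 = σ_v − u = 99.85 − 46.107 = 53.743 kPa.
Stress increase at mid-clay by the 2:1 spreading method:
Δσ = qBL/((B+z)(L+z)) = 229×3.6×3.6/((3.6+5.7)(3.6+5.7)) = 34.314 kPa
Final effective stress: σ'_f = 53.743 + 34.314 = 88.057 kPa.
σ'_f = 88.057 > σ'_p = 60.2 kPa, so the stress path crosses the preconsolidation pressure — recompression up to σ'_p, then virgin compression beyond:
S_c = H/(1+e₀)·[C_r·log₁₀(σ'_p/σ'_0) + C_c·log₁₀(σ'_f/σ'_p)]
    = 5.6/2.08 × [0.062×log₁₀(60.2/53.743) + 0.18×log₁₀(88.057/60.2)]
    = 2.6923 × [0.003055 + 0.02973] = 0.08827 m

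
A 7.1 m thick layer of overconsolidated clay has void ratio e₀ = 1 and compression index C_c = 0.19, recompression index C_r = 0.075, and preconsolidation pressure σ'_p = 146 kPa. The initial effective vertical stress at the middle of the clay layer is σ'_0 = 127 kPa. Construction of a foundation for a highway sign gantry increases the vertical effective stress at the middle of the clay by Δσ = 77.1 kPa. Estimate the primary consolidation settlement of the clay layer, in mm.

Final effective stress: σ'_f = 127 + 77.1 = 204.1 kPa.
σ'_f = 204.1 > σ'_p = 146 kPa, so the stress path crosses the preconsolidation pressure — recompression up to σ'_p, then virgin compression beyond:
S_c = H/(1+e₀)·[C_r·log₁₀(σ'_p/σ'_0) + C_c·log₁₀(σ'_f/σ'_p)]
    = 7.1/2 × [0.075×log₁₀(146/127) + 0.19×log₁₀(204.1/146)]
    = 3.55 × [0.0045412 + 0.027643] = 0.1143 m

S_c ≈ 114 mm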